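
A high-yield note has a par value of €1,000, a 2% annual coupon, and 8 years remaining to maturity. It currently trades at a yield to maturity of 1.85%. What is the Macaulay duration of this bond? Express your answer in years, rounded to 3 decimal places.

7.475 years

Periodic yield y = 0.0185. Discount each cash flow and weight by its year:
  t   CF        PV=CF/(1+0.0185)^t    t·PV
  1        20.00        19.6367        19.6367
  2        20.00        19.2800        38.5601
  3        20.00        18.9298        56.7895
  4        20.00        18.5860        74.3440
  5        20.00        18.2484        91.2420
  6        20.00        17.9169       107.5016
  7        20.00        17.5915       123.1405
  8     1,020.00       880.8702     7,046.9614
  Σ                  1,011.0596     7,558.1758
Price P = Σ PV = 1,011.0596.
Macaulay duration = Σ(t·PV) / P = 7,558.1758 / 1,011.0596 = 7.47550 years.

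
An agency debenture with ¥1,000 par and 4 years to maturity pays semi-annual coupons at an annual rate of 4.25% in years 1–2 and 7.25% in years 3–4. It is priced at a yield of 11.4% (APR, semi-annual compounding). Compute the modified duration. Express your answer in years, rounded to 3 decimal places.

3.453 years

Periodic yield y = 0.057. First find Macaulay duration:
  t   CF        PV=CF/(1+0.057)^t    t·PV
  1        21.25        20.1041        20.1041
  2        21.25        19.0199        38.0399
  3        21.25        17.9943        53.9828
  4        21.25        17.0239        68.0956
  5        36.25        27.4747       137.3735
  6        36.25        25.9931       155.9586
  7        36.25        24.5914       172.1397
  8     1,036.25       665.0658     5,320.5268
  Σ                    817.2672     5,966.2209
P = 817.2672; Macaulay duration = 5,966.2209 / 817.2672 = 7.30021 half-year periods = 3.65010 years.
Modified duration = D_Mac / (1 + y) = 3.65010 / 1.057 = 3.45327 years.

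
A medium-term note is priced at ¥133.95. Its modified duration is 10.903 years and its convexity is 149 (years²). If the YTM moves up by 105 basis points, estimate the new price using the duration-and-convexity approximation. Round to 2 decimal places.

Duration effect: -D_mod·Δy = -10.903 × (+0.0105) = -0.1144815
Convexity effect: ½·C·(Δy)² = 0.5 × 149 × (0.0105)² = +0.008213625
ΔP/P ≈ -0.1144815 + 0.008213625 = -0.106267875
New price ≈ 133.95 × (1 - 0.106267875) = 119.71541814375.

¥119.72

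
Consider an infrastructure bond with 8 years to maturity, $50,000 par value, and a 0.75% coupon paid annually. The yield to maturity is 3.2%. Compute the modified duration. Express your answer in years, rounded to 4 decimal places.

7.5284 years

Periodic yield y = 0.032. First find Macaulay duration:
  t   CF        PV=CF/(1+0.032)^t    t·PV
  1       375.00       363.3721       363.3721
  2       375.00       352.1047       704.2095
  3       375.00       341.1868     1,023.5603
  4       375.00       330.6073     1,322.4293
  5       375.00       320.3559     1,601.7797
  6       375.00       310.4224     1,862.5345
  7       375.00       300.7969     2,105.5784
  8    50,375.00    39,154.1212   313,232.9696
  Σ                 41,472.9674   322,216.4335
P = 41,472.9674; Macaulay duration = 322,216.4335 / 41,472.9674 = 7.76931 years.
Modified duration = D_Mac / (1 + y) = 7.76931 / 1.032 = 7.52840 years.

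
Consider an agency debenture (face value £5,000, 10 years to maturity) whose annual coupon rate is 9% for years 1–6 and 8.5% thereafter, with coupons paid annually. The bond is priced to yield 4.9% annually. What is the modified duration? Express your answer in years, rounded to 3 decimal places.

Periodic yield y = 0.049. First find Macaulay duration:
  t   CF        PV=CF/(1+0.049)^t    t·PV
  1       450.00       428.9800       428.9800
  2       450.00       408.9418       817.8837
  3       450.00       389.8397     1,169.5191
  4       450.00       371.6298     1,486.5193
  5       450.00       354.2706     1,771.3528
  6       450.00       337.7222     2,026.3331
  7       425.00       304.0609     2,128.4260
  8       425.00       289.8578     2,318.8626
  9       425.00       276.3182     2,486.8641
  10    5,425.00     3,362.3650    33,623.6503
  Σ                  6,523.9860    48,258.3909
P = 6,523.9860; Macaulay duration = 48,258.3909 / 6,523.9860 = 7.39707 years.
Modified duration = D_Mac / (1 + y) = 7.39707 / 1.049 = 7.05155 years.

7.052 years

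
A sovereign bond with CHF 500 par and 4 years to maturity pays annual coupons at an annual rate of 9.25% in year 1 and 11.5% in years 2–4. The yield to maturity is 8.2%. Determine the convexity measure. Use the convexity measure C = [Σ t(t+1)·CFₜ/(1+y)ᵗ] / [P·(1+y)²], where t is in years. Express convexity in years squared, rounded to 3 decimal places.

14.226

With y = 0.082:
  t   CF        PV=CF/(1+0.082)^t    t·PV        t(t+1)·PV
  1        46.25        42.7449        42.7449          85.4898
  2        57.50        49.1149        98.2298         294.6894
  3        57.50        45.3927       136.1781         544.7125
  4       557.50       406.7577     1,627.0310       8,135.1549
  Σ                    544.0103     1,904.1838       9,060.0466
P = 544.0103.
Convexity = Σ t(t+1)·PV / [P·(1+y)²] = 9,060.0466 / (544.0103 × 1.170724) = 14.22554.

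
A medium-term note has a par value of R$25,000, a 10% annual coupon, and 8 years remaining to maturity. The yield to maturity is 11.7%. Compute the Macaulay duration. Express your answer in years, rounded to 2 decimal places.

Periodic yield y = 0.117. Discount each cash flow and weight by its year:
  t   CF        PV=CF/(1+0.117)^t    t·PV
  1     2,500.00     2,238.1379     2,238.1379
  2     2,500.00     2,003.7044     4,007.4089
  3     2,500.00     1,793.8267     5,381.4802
  4     2,500.00     1,605.9326     6,423.7304
  5     2,500.00     1,437.7194     7,188.5972
  6     2,500.00     1,287.1257     7,722.7543
  7     2,500.00     1,152.3059     8,066.1415
  8    27,500.00    11,347.6860    90,781.4878
  Σ                 22,866.4387   131,809.7382
Price P = Σ PV = 22,866.4387.
Macaulay duration = Σ(t·PV) / P = 131,809.7382 / 22,866.4387 = 5.76433 years.

5.76 years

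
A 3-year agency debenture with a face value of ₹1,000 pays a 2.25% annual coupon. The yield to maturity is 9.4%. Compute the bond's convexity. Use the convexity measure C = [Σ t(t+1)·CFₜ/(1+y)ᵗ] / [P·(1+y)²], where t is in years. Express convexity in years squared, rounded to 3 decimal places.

With y = 0.094:
  t   CF        PV=CF/(1+0.094)^t    t·PV        t(t+1)·PV
  1        22.50        20.5667        20.5667          41.1335
  2        22.50        18.7996        37.5991         112.7974
  3     1,022.50       780.9286     2,342.7859       9,371.1437
  Σ                    820.2949     2,400.9518       9,525.0745
P = 820.2949.
Convexity = Σ t(t+1)·PV / [P·(1+y)²] = 9,525.0745 / (820.2949 × 1.196836) = 9.70205.

9.702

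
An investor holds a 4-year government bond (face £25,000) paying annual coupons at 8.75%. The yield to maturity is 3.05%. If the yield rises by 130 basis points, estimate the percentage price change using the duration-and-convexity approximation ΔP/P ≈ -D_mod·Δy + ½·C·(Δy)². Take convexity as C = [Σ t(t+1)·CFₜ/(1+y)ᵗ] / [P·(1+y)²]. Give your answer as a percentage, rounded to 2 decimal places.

With y = 0.0305:
  t   CF        PV=CF/(1+0.0305)^t    t·PV        t(t+1)·PV
  1     2,187.50     2,122.7559     2,122.7559       4,245.5119
  2     2,187.50     2,059.9281     4,119.8563      12,359.5688
  3     2,187.50     1,998.9599     5,996.8796      23,987.5183
  4    27,187.50    24,108.8941    96,435.5765     482,177.8826
  Σ                 30,290.5381   108,675.0683     522,770.4816
P = 30,290.5381; D_Mac = 3.58776 yrs; D_mod = 3.48157 yrs; C = 16.25205.
Duration effect: -3.48157 × (+0.013) = -0.045260
Convexity effect: 0.5 × 16.25205 × (0.013)² = +0.0013733
ΔP/P ≈ -0.045260 + 0.0013733 = -0.043887 = -4.3887%.

-4.39%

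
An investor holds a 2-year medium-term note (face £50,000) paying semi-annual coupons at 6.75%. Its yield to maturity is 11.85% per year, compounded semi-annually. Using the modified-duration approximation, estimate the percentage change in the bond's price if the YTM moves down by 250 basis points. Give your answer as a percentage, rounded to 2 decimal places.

Periodic yield y = 0.05925. Modified duration first:
  t   CF        PV=CF/(1+0.05925)^t    t·PV
  1     1,687.50     1,593.1083     1,593.1083
  2     1,687.50     1,503.9965     3,007.9931
  3     1,687.50     1,419.8693     4,259.6078
  4    51,687.50    41,057.4182   164,229.6728
  Σ                 45,574.3923   173,090.3820
P = 45,574.3923; D_Mac = 3.79797 half-year periods = 1.89899 yrs; D_mod = 1.89899/(1+0.05925) = 1.79277 yrs.
ΔP/P ≈ -D_mod · Δy = -1.79277 × (-0.025) = +0.044819 = +4.4819%.

+4.48%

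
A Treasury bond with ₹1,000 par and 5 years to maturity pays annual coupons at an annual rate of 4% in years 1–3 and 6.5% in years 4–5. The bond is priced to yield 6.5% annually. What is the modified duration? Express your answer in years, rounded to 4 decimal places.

Periodic yield y = 0.065. First find Macaulay duration:
  t   CF        PV=CF/(1+0.065)^t    t·PV
  1        40.00        37.5587        37.5587
  2        40.00        35.2664        70.5327
  3        40.00        33.1140        99.3419
  4        65.00        50.5260       202.1040
  5     1,065.00       777.3231     3,886.6155
  Σ                    933.7881     4,296.1528
P = 933.7881; Macaulay duration = 4,296.1528 / 933.7881 = 4.60078 years.
Modified duration = D_Mac / (1 + y) = 4.60078 / 1.065 = 4.31998 years.

4.3200 years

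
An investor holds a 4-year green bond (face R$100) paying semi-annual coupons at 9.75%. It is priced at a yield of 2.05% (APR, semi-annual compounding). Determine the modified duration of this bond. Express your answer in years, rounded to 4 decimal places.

Periodic yield y = 0.01025. First find Macaulay duration:
  t   CF        PV=CF/(1+0.01025)^t    t·PV
  1        4.875         4.8255         4.8255
  2        4.875         4.7766         9.5532
  3        4.875         4.7281        14.1843
  4        4.875         4.6801        18.7206
  5        4.875         4.6327        23.1633
  6        4.875         4.5857        27.5139
  7        4.875         4.5391        31.7739
  8      104.875        96.6587       773.2699
  Σ                    129.4266       903.0046
P = 129.4266; Macaulay duration = 903.0046 / 129.4266 = 6.97697 half-year periods = 3.48848 years.
Modified duration = D_Mac / (1 + y) = 3.48848 / 1.01025 = 3.45309 years.

3.4531 years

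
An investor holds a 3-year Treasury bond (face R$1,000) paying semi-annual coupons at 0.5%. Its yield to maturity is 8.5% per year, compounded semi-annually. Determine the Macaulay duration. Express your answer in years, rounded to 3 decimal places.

2.978 years

Periodic yield y = 0.0425. Discount each cash flow and weight by its period:
  t   CF        PV=CF/(1+0.0425)^t    t·PV
  1         2.50         2.3981         2.3981
  2         2.50         2.3003         4.6006
  3         2.50         2.2065         6.6196
  4         2.50         2.1166         8.4663
  5         2.50         2.0303        10.1515
  6     1,002.50       780.9586     4,685.7515
  Σ                    792.0104     4,717.9876
Price P = Σ PV = 792.0104.
Macaulay duration = Σ(t·PV) / P = 4,717.9876 / 792.0104 = 5.95698 half-year periods.
In years: 5.95698 / 2 = 2.97849 years.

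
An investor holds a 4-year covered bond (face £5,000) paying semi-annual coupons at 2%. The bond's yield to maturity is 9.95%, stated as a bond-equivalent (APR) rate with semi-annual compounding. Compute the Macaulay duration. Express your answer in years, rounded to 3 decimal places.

3.837 years

Periodic yield y = 0.04975. Discount each cash flow and weight by its period:
  t   CF        PV=CF/(1+0.04975)^t    t·PV
  1        50.00        47.6304        47.6304
  2        50.00        45.3731        90.7462
  3        50.00        43.2227       129.6682
  4        50.00        41.1743       164.6973
  5        50.00        39.2230       196.1149
  6        50.00        37.3641       224.1847
  7        50.00        35.5933       249.1534
  8     5,050.00     3,424.5563    27,396.4505
  Σ                  3,714.1373    28,498.6456
Price P = Σ PV = 3,714.1373.
Macaulay duration = Σ(t·PV) / P = 28,498.6456 / 3,714.1373 = 7.67302 half-year periods.
In years: 7.67302 / 2 = 3.83651 years.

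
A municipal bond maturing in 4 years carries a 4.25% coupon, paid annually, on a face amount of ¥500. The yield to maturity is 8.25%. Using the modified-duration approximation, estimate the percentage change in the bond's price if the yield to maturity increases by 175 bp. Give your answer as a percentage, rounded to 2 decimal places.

Periodic yield y = 0.0825. Modified duration first:
  t   CF        PV=CF/(1+0.0825)^t    t·PV
  1        21.25        19.6305        19.6305
  2        21.25        18.1344        36.2688
  3        21.25        16.7523        50.2570
  4       521.25       379.6072     1,518.4288
  Σ                    434.1244     1,624.5851
P = 434.1244; D_Mac = 3.74221 yrs; D_mod = 3.74221/(1+0.0825) = 3.45701 yrs.
ΔP/P ≈ -D_mod · Δy = -3.45701 × (+0.0175) = -0.060498 = -6.0498%.

-6.05%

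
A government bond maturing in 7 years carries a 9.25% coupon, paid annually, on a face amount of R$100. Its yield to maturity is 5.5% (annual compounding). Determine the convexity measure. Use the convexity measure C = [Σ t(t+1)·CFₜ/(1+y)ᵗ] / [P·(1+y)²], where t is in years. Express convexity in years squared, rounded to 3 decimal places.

With y = 0.055:
  t   CF        PV=CF/(1+0.055)^t    t·PV        t(t+1)·PV
  1         9.25         8.7678         8.7678          17.5355
  2         9.25         8.3107        16.6214          49.8641
  3         9.25         7.8774        23.6323          94.5291
  4         9.25         7.4668        29.8670         149.3351
  5         9.25         7.0775        35.3875         212.3248
  6         9.25         6.7085        40.2511         281.7580
  7       109.25        75.1025       525.7173       4,205.7384
  Σ                    121.3111       680.2443       5,011.0851
P = 121.3111.
Convexity = Σ t(t+1)·PV / [P·(1+y)²] = 5,011.0851 / (121.3111 × 1.113025) = 37.11301.

37.113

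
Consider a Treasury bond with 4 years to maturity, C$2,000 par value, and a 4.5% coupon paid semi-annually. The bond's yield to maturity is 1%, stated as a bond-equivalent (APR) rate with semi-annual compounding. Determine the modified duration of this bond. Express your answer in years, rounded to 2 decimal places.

3.71 years

Periodic yield y = 0.005. First find Macaulay duration:
  t   CF        PV=CF/(1+0.005)^t    t·PV
  1        45.00        44.7761        44.7761
  2        45.00        44.5534        89.1067
  3        45.00        44.3317       132.9951
  4        45.00        44.1111       176.4446
  5        45.00        43.8917       219.4584
  6        45.00        43.6733       262.0399
  7        45.00        43.4560       304.1922
  8     2,045.00     1,965.0102    15,720.0819
  Σ                  2,273.8036    16,949.0949
P = 2,273.8036; Macaulay duration = 16,949.0949 / 2,273.8036 = 7.45407 half-year periods = 3.72704 years.
Modified duration = D_Mac / (1 + y) = 3.72704 / 1.005 = 3.70849 years.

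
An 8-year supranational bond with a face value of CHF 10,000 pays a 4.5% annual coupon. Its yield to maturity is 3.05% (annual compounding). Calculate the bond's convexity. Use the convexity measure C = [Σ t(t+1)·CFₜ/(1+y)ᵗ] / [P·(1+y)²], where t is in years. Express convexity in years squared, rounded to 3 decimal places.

With y = 0.0305:
  t   CF        PV=CF/(1+0.0305)^t    t·PV        t(t+1)·PV
  1       450.00       436.6812       436.6812         873.3624
  2       450.00       423.7566       847.5133       2,542.5399
  3       450.00       411.2146     1,233.6438       4,934.5752
  4       450.00       399.0438     1,596.1751       7,980.8753
  5       450.00       387.2332     1,936.1658      11,616.9946
  6       450.00       375.7721     2,254.6326      15,782.4284
  7       450.00       364.6503     2,552.5519      20,420.4152
  8    10,450.00     8,217.3601    65,738.8812     591,649.9307
  Σ                 11,015.7119    76,596.2449     655,801.1217
P = 11,015.7119.
Convexity = Σ t(t+1)·PV / [P·(1+y)²] = 655,801.1217 / (11,015.7119 × 1.061930) = 56.06136.

56.061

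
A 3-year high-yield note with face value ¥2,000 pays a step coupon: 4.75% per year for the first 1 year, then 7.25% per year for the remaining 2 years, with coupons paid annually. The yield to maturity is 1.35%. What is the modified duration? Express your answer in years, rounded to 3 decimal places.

2.819 years

Periodic yield y = 0.0135. First find Macaulay duration:
  t   CF        PV=CF/(1+0.0135)^t    t·PV
  1        95.00        93.7346        93.7346
  2       145.00       141.1629       282.3258
  3     2,145.00     2,060.4213     6,181.2640
  Σ                  2,295.3188     6,557.3243
P = 2,295.3188; Macaulay duration = 6,557.3243 / 2,295.3188 = 2.85683 years.
Modified duration = D_Mac / (1 + y) = 2.85683 / 1.0135 = 2.81877 years.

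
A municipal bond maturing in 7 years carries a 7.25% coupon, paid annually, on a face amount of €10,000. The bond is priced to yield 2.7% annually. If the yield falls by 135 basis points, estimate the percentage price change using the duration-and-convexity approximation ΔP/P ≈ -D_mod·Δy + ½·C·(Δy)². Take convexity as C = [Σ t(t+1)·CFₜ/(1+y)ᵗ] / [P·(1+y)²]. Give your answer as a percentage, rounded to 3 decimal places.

+8.134%

With y = 0.027:
  t   CF        PV=CF/(1+0.027)^t    t·PV        t(t+1)·PV
  1       725.00       705.9396       705.9396       1,411.8793
  2       725.00       687.3804     1,374.7607       4,124.2822
  3       725.00       669.3090     2,007.9271       8,031.7082
  4       725.00       651.7128     2,606.8511      13,034.2554
  5       725.00       634.5791     3,172.8957      19,037.3741
  6       725.00       617.8959     3,707.3757      25,951.6297
  7    10,725.00     8,900.2908    62,302.0355     498,416.2837
  Σ                 12,867.1076    75,877.7853     570,007.4125
P = 12,867.1076; D_Mac = 5.89704 yrs; D_mod = 5.74200 yrs; C = 42.00091.
Duration effect: -5.74200 × (-0.0135) = +0.077517
Convexity effect: 0.5 × 42.00091 × (-0.0135)² = +0.0038273
ΔP/P ≈ +0.077517 + 0.0038273 = +0.081344 = +8.1344%.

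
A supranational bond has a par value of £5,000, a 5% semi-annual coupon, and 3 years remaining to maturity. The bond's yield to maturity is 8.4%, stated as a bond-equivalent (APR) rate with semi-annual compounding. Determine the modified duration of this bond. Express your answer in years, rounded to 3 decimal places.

Periodic yield y = 0.042. First find Macaulay duration:
  t   CF        PV=CF/(1+0.042)^t    t·PV
  1       125.00       119.9616       119.9616
  2       125.00       115.1263       230.2526
  3       125.00       110.4859       331.4577
  4       125.00       106.0325       424.1301
  5       125.00       101.7587       508.7933
  6     5,125.00     4,003.9400    24,023.6397
  Σ                  4,557.3050    25,638.2351
P = 4,557.3050; Macaulay duration = 25,638.2351 / 4,557.3050 = 5.62574 half-year periods = 2.81287 years.
Modified duration = D_Mac / (1 + y) = 2.81287 / 1.042 = 2.69949 years.

2.699 years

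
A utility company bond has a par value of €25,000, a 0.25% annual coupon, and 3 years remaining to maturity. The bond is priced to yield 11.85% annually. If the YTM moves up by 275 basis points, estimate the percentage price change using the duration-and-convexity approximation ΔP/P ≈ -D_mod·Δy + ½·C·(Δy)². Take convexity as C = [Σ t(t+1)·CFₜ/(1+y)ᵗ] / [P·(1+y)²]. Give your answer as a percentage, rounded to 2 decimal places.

-6.99%

With y = 0.1185:
  t   CF        PV=CF/(1+0.1185)^t    t·PV        t(t+1)·PV
  1        62.50        55.8784        55.8784         111.7568
  2        62.50        49.9583        99.9167         299.7501
  3    25,062.50    17,910.8594    53,732.5782     214,930.3128
  Σ                 18,016.6962    53,888.3733     215,341.8197
P = 18,016.6962; D_Mac = 2.99102 yrs; D_mod = 2.67414 yrs; C = 9.55391.
Duration effect: -2.67414 × (+0.0275) = -0.073539
Convexity effect: 0.5 × 9.55391 × (0.0275)² = +0.0036126
ΔP/P ≈ -0.073539 + 0.0036126 = -0.069926 = -6.9926%.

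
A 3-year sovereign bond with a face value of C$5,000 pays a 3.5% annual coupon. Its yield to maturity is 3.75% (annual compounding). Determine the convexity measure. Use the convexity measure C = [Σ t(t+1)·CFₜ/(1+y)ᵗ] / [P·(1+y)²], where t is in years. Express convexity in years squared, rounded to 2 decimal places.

With y = 0.0375:
  t   CF        PV=CF/(1+0.0375)^t    t·PV        t(t+1)·PV
  1       175.00       168.6747       168.6747         337.3494
  2       175.00       162.5780       325.1560         975.4681
  3     5,175.00     4,633.8934    13,901.6802      55,606.7207
  Σ                  4,965.1461    14,395.5109      56,919.5382
P = 4,965.1461.
Convexity = Σ t(t+1)·PV / [P·(1+y)²] = 56,919.5382 / (4,965.1461 × 1.076406) = 10.65009.

10.65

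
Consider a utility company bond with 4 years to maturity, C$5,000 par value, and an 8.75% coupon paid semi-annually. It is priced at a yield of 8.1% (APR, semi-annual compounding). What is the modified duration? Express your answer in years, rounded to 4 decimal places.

Periodic yield y = 0.0405. First find Macaulay duration:
  t   CF        PV=CF/(1+0.0405)^t    t·PV
  1       218.75       210.2355       210.2355
  2       218.75       202.0523       404.1047
  3       218.75       194.1877       582.5632
  4       218.75       186.6293       746.5170
  5       218.75       179.3650       896.8249
  6       218.75       172.3834     1,034.3007
  7       218.75       165.6737     1,159.7156
  8     5,218.75     3,798.6547    30,389.2375
  Σ                  5,109.1816    35,423.4991
P = 5,109.1816; Macaulay duration = 35,423.4991 / 5,109.1816 = 6.93330 half-year periods = 3.46665 years.
Modified duration = D_Mac / (1 + y) = 3.46665 / 1.0405 = 3.33172 years.

3.3317 years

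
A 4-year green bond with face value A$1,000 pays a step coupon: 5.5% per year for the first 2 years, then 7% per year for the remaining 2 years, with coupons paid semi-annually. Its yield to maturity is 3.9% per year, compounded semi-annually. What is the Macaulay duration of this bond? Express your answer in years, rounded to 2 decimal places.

Periodic yield y = 0.0195. Discount each cash flow and weight by its period:
  t   CF        PV=CF/(1+0.0195)^t    t·PV
  1        27.50        26.9740        26.9740
  2        27.50        26.4581        52.9161
  3        27.50        25.9520        77.8560
  4        27.50        25.4556       101.8225
  5        35.00        31.7784       158.8920
  6        35.00        31.1706       187.0234
  7        35.00        30.5744       214.0205
  8     1,035.00       886.8344     7,094.6748
  Σ                  1,085.1974     7,914.1794
Price P = Σ PV = 1,085.1974.
Macaulay duration = Σ(t·PV) / P = 7,914.1794 / 1,085.1974 = 7.29285 half-year periods.
In years: 7.29285 / 2 = 3.64642 years.

3.65 years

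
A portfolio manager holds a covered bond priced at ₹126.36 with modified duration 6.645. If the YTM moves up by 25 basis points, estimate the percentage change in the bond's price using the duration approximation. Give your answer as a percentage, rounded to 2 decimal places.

Duration approximation: ΔP/P ≈ -D_mod · Δy = -6.645 × (+0.0025) = -0.0166125.
As a percentage: -1.66125%.

-1.66%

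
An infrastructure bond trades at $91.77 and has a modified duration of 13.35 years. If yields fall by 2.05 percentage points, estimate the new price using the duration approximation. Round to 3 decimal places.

Duration approximation: ΔP/P ≈ -D_mod · Δy = -13.35 × (-0.0205) = +0.273675.
New price ≈ 91.77 × (1 + 0.273675) = 116.88515475.

$116.885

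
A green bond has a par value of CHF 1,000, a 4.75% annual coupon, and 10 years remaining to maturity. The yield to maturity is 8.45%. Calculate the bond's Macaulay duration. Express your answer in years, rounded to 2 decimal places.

Periodic yield y = 0.0845. Discount each cash flow and weight by its year:
  t   CF        PV=CF/(1+0.0845)^t    t·PV
  1        47.50        43.7990        43.7990
  2        47.50        40.3863        80.7727
  3        47.50        37.2396       111.7188
  4        47.50        34.3380       137.3521
  5        47.50        31.6625       158.3127
  6        47.50        29.1955       175.1731
  7        47.50        26.9207       188.4451
  8        47.50        24.8232       198.5853
  9        47.50        22.8890       206.0014
  10    1,047.50       465.4344     4,654.3439
  Σ                    756.6883     5,954.5041
Price P = Σ PV = 756.6883.
Macaulay duration = Σ(t·PV) / P = 5,954.5041 / 756.6883 = 7.86916 years.

7.87 years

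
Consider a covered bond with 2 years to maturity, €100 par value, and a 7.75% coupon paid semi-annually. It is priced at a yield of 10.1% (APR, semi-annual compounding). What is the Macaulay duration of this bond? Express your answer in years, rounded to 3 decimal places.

Periodic yield y = 0.0505. Discount each cash flow and weight by its period:
  t   CF        PV=CF/(1+0.0505)^t    t·PV
  1        3.875         3.6887         3.6887
  2        3.875         3.5114         7.0228
  3        3.875         3.3426        10.0278
  4      103.875        85.2956       341.1825
  Σ                     95.8383       361.9218
Price P = Σ PV = 95.8383.
Macaulay duration = Σ(t·PV) / P = 361.9218 / 95.8383 = 3.77638 half-year periods.
In years: 3.77638 / 2 = 1.88819 years.

1.888 years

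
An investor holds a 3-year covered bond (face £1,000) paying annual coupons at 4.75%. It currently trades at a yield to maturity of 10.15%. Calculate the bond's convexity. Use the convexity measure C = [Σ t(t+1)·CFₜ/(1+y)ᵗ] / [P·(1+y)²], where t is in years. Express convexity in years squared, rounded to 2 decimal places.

9.26

With y = 0.1015:
  t   CF        PV=CF/(1+0.1015)^t    t·PV        t(t+1)·PV
  1        47.50        43.1230        43.1230          86.2460
  2        47.50        39.1494        78.2987         234.8961
  3     1,047.50       783.7915     2,351.3744       9,405.4975
  Σ                    866.0638     2,472.7961       9,726.6397
P = 866.0638.
Convexity = Σ t(t+1)·PV / [P·(1+y)²] = 9,726.6397 / (866.0638 × 1.213302) = 9.25644.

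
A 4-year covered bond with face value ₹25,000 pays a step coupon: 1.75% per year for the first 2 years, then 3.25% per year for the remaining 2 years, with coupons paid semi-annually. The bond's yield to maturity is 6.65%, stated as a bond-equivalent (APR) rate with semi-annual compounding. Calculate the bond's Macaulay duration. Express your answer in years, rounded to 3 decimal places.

Periodic yield y = 0.03325. Discount each cash flow and weight by its period:
  t   CF        PV=CF/(1+0.03325)^t    t·PV
  1       218.75       211.7106       211.7106
  2       218.75       204.8978       409.7955
  3       218.75       198.3042       594.9125
  4       218.75       191.9227       767.6909
  5       406.25       344.9581     1,724.7903
  6       406.25       333.8573     2,003.1439
  7       406.25       323.1138     2,261.7964
  8    25,406.25    19,556.7757   156,454.2059
  Σ                 21,365.5402   164,428.0461
Price P = Σ PV = 21,365.5402.
Macaulay duration = Σ(t·PV) / P = 164,428.0461 / 21,365.5402 = 7.69595 half-year periods.
In years: 7.69595 / 2 = 3.84797 years.

3.848 years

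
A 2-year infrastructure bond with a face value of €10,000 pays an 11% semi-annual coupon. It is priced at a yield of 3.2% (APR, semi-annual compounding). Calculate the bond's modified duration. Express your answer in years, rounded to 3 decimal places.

1.831 years

Periodic yield y = 0.016. First find Macaulay duration:
  t   CF        PV=CF/(1+0.016)^t    t·PV
  1       550.00       541.3386       541.3386
  2       550.00       532.8136     1,065.6271
  3       550.00       524.4228     1,573.2684
  4    10,550.00     9,900.9673    39,603.8694
  Σ                 11,499.5423    42,784.1035
P = 11,499.5423; Macaulay duration = 42,784.1035 / 11,499.5423 = 3.72050 half-year periods = 1.86025 years.
Modified duration = D_Mac / (1 + y) = 1.86025 / 1.016 = 1.83096 years.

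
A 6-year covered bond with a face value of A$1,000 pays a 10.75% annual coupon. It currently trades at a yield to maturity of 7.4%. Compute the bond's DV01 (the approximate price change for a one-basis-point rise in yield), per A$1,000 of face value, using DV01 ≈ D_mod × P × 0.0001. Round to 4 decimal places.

A$0.5192

Periodic yield y = 0.074.
  t   CF        PV=CF/(1+0.074)^t    t·PV
  1       107.50       100.0931       100.0931
  2       107.50        93.1966       186.3931
  3       107.50        86.7752       260.3256
  4       107.50        80.7963       323.1851
  5       107.50        75.2293       376.1465
  6     1,107.50       721.6358     4,329.8146
  Σ                  1,157.7262     5,575.9580
P = 1,157.7262; D_Mac = 4.81630 yrs; D_mod = 4.48445 yrs.
DV01 ≈ 4.48445 × 1,157.7262 × 0.0001 = 0.519177.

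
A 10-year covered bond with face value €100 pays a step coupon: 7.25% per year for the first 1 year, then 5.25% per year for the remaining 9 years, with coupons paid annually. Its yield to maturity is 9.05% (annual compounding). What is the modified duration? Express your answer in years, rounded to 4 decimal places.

6.9040 years

Periodic yield y = 0.0905. First find Macaulay duration:
  t   CF        PV=CF/(1+0.0905)^t    t·PV
  1         7.25         6.6483         6.6483
  2         5.25         4.4148         8.8295
  3         5.25         4.0484        12.1452
  4         5.25         3.7124        14.8497
  5         5.25         3.4043        17.0216
  6         5.25         3.1218        18.7308
  7         5.25         2.8627        20.0391
  8         5.25         2.6251        21.0012
  9         5.25         2.4073        21.6656
  10      105.25        44.2553       442.5531
  Σ                     77.5005       583.4841
P = 77.5005; Macaulay duration = 583.4841 / 77.5005 = 7.52878 years.
Modified duration = D_Mac / (1 + y) = 7.52878 / 1.0905 = 6.90397 years.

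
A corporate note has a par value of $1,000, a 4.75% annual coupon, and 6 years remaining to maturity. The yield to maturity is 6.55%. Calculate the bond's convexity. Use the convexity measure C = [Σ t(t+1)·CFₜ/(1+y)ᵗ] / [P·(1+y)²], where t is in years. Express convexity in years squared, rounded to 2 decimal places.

With y = 0.0655:
  t   CF        PV=CF/(1+0.0655)^t    t·PV        t(t+1)·PV
  1        47.50        44.5800        44.5800          89.1600
  2        47.50        41.8395        83.6790         251.0371
  3        47.50        39.2675       117.8025         471.2100
  4        47.50        36.8536       147.4144         737.0718
  5        47.50        34.5881       172.9404       1,037.6421
  6     1,047.50       715.8686     4,295.2115      30,066.4808
  Σ                    912.9973     4,861.6278      32,652.6018
P = 912.9973.
Convexity = Σ t(t+1)·PV / [P·(1+y)²] = 32,652.6018 / (912.9973 × 1.135290) = 31.50224.

31.50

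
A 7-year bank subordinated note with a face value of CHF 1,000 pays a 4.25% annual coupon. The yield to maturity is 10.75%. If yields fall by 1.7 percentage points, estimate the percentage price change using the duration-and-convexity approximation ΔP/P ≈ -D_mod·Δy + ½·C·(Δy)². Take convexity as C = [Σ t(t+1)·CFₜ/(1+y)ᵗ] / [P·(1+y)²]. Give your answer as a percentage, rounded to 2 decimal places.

+9.76%

With y = 0.1075:
  t   CF        PV=CF/(1+0.1075)^t    t·PV        t(t+1)·PV
  1        42.50        38.3747        38.3747          76.7494
  2        42.50        34.6499        69.2997         207.8991
  3        42.50        31.2866        93.8597         375.4386
  4        42.50        28.2497       112.9988         564.9942
  5        42.50        25.5076       127.5382         765.2292
  6        42.50        23.0317       138.1904         967.3326
  7     1,042.50       510.1171     3,570.8200      28,566.5601
  Σ                    691.2173     4,151.0815      31,524.2032
P = 691.2173; D_Mac = 6.00546 yrs; D_mod = 5.42254 yrs; C = 37.18279.
Duration effect: -5.42254 × (-0.017) = +0.092183
Convexity effect: 0.5 × 37.18279 × (-0.017)² = +0.0053729
ΔP/P ≈ +0.092183 + 0.0053729 = +0.097556 = +9.7556%.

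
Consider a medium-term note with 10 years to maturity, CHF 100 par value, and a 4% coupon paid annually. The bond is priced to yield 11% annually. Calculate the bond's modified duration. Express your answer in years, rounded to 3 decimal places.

7.079 years

Periodic yield y = 0.11. First find Macaulay duration:
  t   CF        PV=CF/(1+0.11)^t    t·PV
  1         4.00         3.6036         3.6036
  2         4.00         3.2465         6.4930
  3         4.00         2.9248         8.7743
  4         4.00         2.6349        10.5397
  5         4.00         2.3738        11.8690
  6         4.00         2.1386        12.8314
  7         4.00         1.9266        13.4864
  8         4.00         1.7357        13.8856
  9         4.00         1.5637        14.0733
  10      104.00        36.6272       366.2719
  Σ                     58.7754       461.8282
P = 58.7754; Macaulay duration = 461.8282 / 58.7754 = 7.85751 years.
Modified duration = D_Mac / (1 + y) = 7.85751 / 1.11 = 7.07884 years.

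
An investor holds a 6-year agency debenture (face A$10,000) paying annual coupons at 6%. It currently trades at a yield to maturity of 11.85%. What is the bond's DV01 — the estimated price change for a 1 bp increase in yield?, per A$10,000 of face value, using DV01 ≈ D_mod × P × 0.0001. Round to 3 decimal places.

Periodic yield y = 0.1185.
  t   CF        PV=CF/(1+0.1185)^t    t·PV
  1       600.00       536.4327       536.4327
  2       600.00       479.6001       959.2002
  3       600.00       428.7887     1,286.3660
  4       600.00       383.3604     1,533.4418
  5       600.00       342.7451     1,713.7257
  6    10,600.00     5,413.6470    32,481.8821
  Σ                  7,584.5741    38,511.0484
P = 7,584.5741; D_Mac = 5.07755 yrs; D_mod = 4.53961 yrs.
DV01 ≈ 4.53961 × 7,584.5741 × 0.0001 = 3.443098.

A$3.443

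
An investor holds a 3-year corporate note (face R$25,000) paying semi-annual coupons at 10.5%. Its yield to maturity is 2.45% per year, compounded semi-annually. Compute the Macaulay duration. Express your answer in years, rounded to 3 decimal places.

2.689 years

Periodic yield y = 0.01225. Discount each cash flow and weight by its period:
  t   CF        PV=CF/(1+0.01225)^t    t·PV
  1     1,312.50     1,296.6164     1,296.6164
  2     1,312.50     1,280.9251     2,561.8502
  3     1,312.50     1,265.4237     3,796.2710
  4     1,312.50     1,250.1098     5,000.4393
  5     1,312.50     1,234.9813     6,174.9065
  6    26,312.50    24,458.8143   146,752.8861
  Σ                 30,786.8707   165,582.9696
Price P = Σ PV = 30,786.8707.
Macaulay duration = Σ(t·PV) / P = 165,582.9696 / 30,786.8707 = 5.37836 half-year periods.
In years: 5.37836 / 2 = 2.68918 years.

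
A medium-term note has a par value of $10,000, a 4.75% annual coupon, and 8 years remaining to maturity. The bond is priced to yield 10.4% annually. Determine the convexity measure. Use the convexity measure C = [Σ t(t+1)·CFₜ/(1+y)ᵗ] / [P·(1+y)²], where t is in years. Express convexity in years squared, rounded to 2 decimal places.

With y = 0.104:
  t   CF        PV=CF/(1+0.104)^t    t·PV        t(t+1)·PV
  1       475.00       430.2536       430.2536         860.5072
  2       475.00       389.7225       779.4450       2,338.3349
  3       475.00       353.0095     1,059.0285       4,236.1140
  4       475.00       319.7550     1,279.0199       6,395.0996
  5       475.00       289.6331     1,448.1657       8,688.9940
  6       475.00       262.3489     1,574.0931      11,018.6518
  7       475.00       237.6348     1,663.4438      13,307.5505
  8    10,475.00     4,746.8056    37,974.4447     341,770.0020
  Σ                  7,029.1630    46,207.8943     388,615.2540
P = 7,029.1630.
Convexity = Σ t(t+1)·PV / [P·(1+y)²] = 388,615.2540 / (7,029.1630 × 1.218816) = 45.36053.

45.36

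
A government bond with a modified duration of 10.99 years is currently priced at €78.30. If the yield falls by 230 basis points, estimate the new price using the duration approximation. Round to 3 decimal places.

Duration approximation: ΔP/P ≈ -D_mod · Δy = -10.99 × (-0.023) = +0.252770.
New price ≈ 78.30 × (1 + 0.252770) = 98.091891.

€98.092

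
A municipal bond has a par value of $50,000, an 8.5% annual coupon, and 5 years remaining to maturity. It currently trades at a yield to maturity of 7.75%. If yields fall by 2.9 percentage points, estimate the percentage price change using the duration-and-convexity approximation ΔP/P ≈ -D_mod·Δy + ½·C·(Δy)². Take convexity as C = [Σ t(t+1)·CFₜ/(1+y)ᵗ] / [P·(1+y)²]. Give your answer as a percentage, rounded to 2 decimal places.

With y = 0.0775:
  t   CF        PV=CF/(1+0.0775)^t    t·PV        t(t+1)·PV
  1     4,250.00     3,944.3155     3,944.3155       7,888.6311
  2     4,250.00     3,660.6177     7,321.2354      21,963.7061
  3     4,250.00     3,397.3250    10,191.9750      40,767.8999
  4     4,250.00     3,152.9698    12,611.8793      63,059.3965
  5    54,250.00    37,351.9559   186,759.7796   1,120,558.6775
  Σ                 51,507.1840   220,829.1848   1,254,238.3110
P = 51,507.1840; D_Mac = 4.28735 yrs; D_mod = 3.97898 yrs; C = 20.97383.
Duration effect: -3.97898 × (-0.029) = +0.115390
Convexity effect: 0.5 × 20.97383 × (-0.029)² = +0.0088195
ΔP/P ≈ +0.115390 + 0.0088195 = +0.124210 = +12.4210%.

+12.42%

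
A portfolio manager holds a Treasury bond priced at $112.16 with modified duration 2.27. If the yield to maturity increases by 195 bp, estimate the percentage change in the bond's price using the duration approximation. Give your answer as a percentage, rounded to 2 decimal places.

-4.43%

Duration approximation: ΔP/P ≈ -D_mod · Δy = -2.27 × (+0.0195) = -0.044265.
As a percentage: -4.4265%.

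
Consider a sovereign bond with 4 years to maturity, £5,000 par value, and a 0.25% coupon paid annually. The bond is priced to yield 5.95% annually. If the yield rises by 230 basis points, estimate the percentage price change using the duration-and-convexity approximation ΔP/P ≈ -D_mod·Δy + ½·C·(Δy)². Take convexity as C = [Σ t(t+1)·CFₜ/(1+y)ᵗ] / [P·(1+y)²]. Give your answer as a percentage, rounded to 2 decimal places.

With y = 0.0595:
  t   CF        PV=CF/(1+0.0595)^t    t·PV        t(t+1)·PV
  1        12.50        11.7980        11.7980          23.5960
  2        12.50        11.1355        22.2709          66.8127
  3        12.50        10.5101        31.5303         126.1213
  4     5,012.50     3,977.8696    15,911.4784      79,557.3919
  Σ                  4,011.3132    15,977.0776      79,773.9219
P = 4,011.3132; D_Mac = 3.98300 yrs; D_mod = 3.75932 yrs; C = 17.71628.
Duration effect: -3.75932 × (+0.023) = -0.086464
Convexity effect: 0.5 × 17.71628 × (0.023)² = +0.0046860
ΔP/P ≈ -0.086464 + 0.0046860 = -0.081779 = -8.1779%.

-8.18%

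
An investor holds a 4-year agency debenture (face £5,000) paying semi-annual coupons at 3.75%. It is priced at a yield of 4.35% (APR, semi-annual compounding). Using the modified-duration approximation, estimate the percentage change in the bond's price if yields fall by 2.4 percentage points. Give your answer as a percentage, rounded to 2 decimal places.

+8.80%

Periodic yield y = 0.02175. Modified duration first:
  t   CF        PV=CF/(1+0.02175)^t    t·PV
  1        93.75        91.7543        91.7543
  2        93.75        89.8012       179.6023
  3        93.75        87.8896       263.6687
  4        93.75        86.0187       344.0747
  5        93.75        84.1876       420.9379
  6        93.75        82.3955       494.3729
  7        93.75        80.6415       564.4907
  8     5,093.75     4,288.2535    34,306.0283
  Σ                  4,890.9419    36,664.9299
P = 4,890.9419; D_Mac = 7.49650 half-year periods = 3.74825 yrs; D_mod = 3.74825/(1+0.02175) = 3.66846 yrs.
ΔP/P ≈ -D_mod · Δy = -3.66846 × (-0.024) = +0.088043 = +8.8043%.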